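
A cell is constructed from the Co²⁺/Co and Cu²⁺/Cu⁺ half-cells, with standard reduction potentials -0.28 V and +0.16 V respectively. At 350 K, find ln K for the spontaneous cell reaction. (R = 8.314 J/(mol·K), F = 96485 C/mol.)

E°_cell = +0.16 − (-0.28) = 0.44 V, with n = 2 electrons transferred.
At equilibrium E = 0, so the Nernst equation gives ln K = nFE°/RT = (2)(96485)(0.44)/((8.314)(350)) = 29.18.

ln K = 29.2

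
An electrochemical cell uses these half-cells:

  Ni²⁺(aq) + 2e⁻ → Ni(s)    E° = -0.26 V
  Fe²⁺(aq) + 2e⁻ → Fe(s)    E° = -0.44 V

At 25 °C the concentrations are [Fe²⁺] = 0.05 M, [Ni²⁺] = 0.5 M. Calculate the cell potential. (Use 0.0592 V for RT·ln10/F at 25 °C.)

0.210 V

The Ni²⁺/Ni couple has the higher reduction potential and acts as the cathode, so E°_cell = -0.26 − (-0.44) = 0.18 V.
Balancing electrons gives n = 2; the reaction quotient is Q = [Fe²⁺]/[Ni²⁺] = 0.100.
At 25 °C, E = E° − (0.0592/n) log Q = 0.18 − (0.0592/2)(-1.000) = 0.180 + 0.030 = 0.210 V.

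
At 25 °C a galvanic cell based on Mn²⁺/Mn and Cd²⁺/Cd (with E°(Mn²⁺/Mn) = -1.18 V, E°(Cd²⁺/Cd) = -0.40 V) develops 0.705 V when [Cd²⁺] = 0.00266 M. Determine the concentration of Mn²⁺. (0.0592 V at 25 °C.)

From the Nernst equation, log Q = n(E° − E)/0.0592 = 2(0.78 − 0.705)/0.0592 = 2.534, so Q = 342.
With Q = [Mn²⁺]/[Cd²⁺] and the known concentrations, [Mn²⁺] in the numerator gives [Mn²⁺] = 0.91 M.

0.91 M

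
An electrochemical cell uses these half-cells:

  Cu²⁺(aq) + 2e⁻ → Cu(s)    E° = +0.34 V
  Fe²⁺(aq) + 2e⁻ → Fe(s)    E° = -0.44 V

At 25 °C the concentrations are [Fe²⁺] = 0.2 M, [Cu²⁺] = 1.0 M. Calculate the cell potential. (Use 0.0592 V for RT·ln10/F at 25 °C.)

The Cu²⁺/Cu couple has the higher reduction potential and acts as the cathode, so E°_cell = +0.34 − (-0.44) = 0.78 V.
Balancing electrons gives n = 2; the reaction quotient is Q = [Fe²⁺]/[Cu²⁺] = 0.200.
At 25 °C, E = E° − (0.0592/n) log Q = 0.78 − (0.0592/2)(-0.699) = 0.780 + 0.021 = 0.801 V.

0.801 V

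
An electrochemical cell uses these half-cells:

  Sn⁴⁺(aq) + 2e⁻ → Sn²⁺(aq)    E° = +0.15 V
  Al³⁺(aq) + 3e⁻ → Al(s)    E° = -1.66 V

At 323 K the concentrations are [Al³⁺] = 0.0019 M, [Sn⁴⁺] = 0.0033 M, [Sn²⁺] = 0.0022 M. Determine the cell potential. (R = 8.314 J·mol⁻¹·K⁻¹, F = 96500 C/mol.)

The Sn⁴⁺/Sn²⁺ couple has the higher reduction potential and acts as the cathode, so E°_cell = +0.15 − (-1.66) = 1.81 V.
Balancing electrons gives n = 6; the reaction quotient is Q = [Al³⁺]^2·[Sn²⁺]^3/[Sn⁴⁺]^3 = 1.07 × 10^-6.
E = E° − (RT/nF) ln Q = 1.81 − (8.314×323)/(6×96500) × (-13.748) = 1.810 + 0.064 = 1.874 V.

1.87 V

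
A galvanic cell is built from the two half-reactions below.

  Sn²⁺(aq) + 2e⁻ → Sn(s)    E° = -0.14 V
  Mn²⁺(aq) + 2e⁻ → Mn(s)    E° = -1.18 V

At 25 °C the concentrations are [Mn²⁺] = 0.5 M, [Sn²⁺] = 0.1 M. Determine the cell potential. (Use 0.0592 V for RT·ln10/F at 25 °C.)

The Sn²⁺/Sn couple has the higher reduction potential and acts as the cathode, so E°_cell = -0.14 − (-1.18) = 1.04 V.
Balancing electrons gives n = 2; the reaction quotient is Q = [Mn²⁺]/[Sn²⁺] = 5.00.
At 25 °C, E = E° − (0.0592/n) log Q = 1.04 − (0.0592/2)(0.699) = 1.040 − 0.021 = 1.019 V.

1.02 V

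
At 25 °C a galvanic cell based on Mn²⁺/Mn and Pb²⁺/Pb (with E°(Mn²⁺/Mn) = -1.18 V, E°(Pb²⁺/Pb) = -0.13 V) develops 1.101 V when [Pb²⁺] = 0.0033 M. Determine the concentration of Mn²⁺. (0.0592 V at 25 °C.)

6.2 × 10^-5 M

From the Nernst equation, log Q = n(E° − E)/0.0592 = 2(1.05 − 1.101)/0.0592 = -1.723, so Q = 0.0189.
With Q = [Mn²⁺]/[Pb²⁺] and the known concentrations, [Mn²⁺] in the numerator gives [Mn²⁺] = 6.2 × 10^-5 M.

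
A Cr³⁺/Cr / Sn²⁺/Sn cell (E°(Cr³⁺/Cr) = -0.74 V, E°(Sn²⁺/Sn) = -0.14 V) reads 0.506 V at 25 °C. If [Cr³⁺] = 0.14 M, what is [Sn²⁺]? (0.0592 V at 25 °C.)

From the Nernst equation, log Q = n(E° − E)/0.0592 = 6(0.60 − 0.506)/0.0592 = 9.527, so Q = 3.37 × 10^9.
With Q = [Cr³⁺]^2/[Sn²⁺]^3 and the known concentrations, [Sn²⁺]^3 in the denominator gives [Sn²⁺] = 1.8 × 10^-4 M.

1.8 × 10^-4 M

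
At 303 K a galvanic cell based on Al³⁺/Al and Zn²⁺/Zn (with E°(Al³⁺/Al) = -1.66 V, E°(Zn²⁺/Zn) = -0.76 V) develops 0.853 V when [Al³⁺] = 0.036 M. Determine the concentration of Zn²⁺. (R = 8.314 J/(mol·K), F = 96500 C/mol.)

From the Nernst equation, ln Q = nF(E° − E)/RT = 6×96500×(0.90 − 0.853)/(8.314×303) = 10.802, so Q = 4.91 × 10^4.
With Q = [Al³⁺]^2/[Zn²⁺]^3 and the known concentrations, [Zn²⁺]^3 in the denominator gives [Zn²⁺] = 0.003 M.

0.003 M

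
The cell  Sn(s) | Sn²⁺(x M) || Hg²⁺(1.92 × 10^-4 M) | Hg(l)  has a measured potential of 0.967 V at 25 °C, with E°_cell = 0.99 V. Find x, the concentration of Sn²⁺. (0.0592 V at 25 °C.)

From the Nernst equation, log Q = n(E° − E)/0.0592 = 2(0.99 − 0.967)/0.0592 = 0.777, so Q = 5.98.
With Q = [Sn²⁺]/[Hg²⁺] and the known concentrations, [Sn²⁺] in the numerator gives [Sn²⁺] = 0.0011 M.

0.0011 M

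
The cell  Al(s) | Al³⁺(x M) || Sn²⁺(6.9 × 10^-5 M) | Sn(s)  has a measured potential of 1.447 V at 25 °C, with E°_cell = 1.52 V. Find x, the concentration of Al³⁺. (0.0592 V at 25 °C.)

From the Nernst equation, log Q = n(E° − E)/0.0592 = 6(1.52 − 1.447)/0.0592 = 7.399, so Q = 2.5 × 10^7.
With Q = [Al³⁺]^2/[Sn²⁺]^3 and the known concentrations, [Al³⁺]^2 in the numerator gives [Al³⁺] = 0.0029 M.

0.0029 M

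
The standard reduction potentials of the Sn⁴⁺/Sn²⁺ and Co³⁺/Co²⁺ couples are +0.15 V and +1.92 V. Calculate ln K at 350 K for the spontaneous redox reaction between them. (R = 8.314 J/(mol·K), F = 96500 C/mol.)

E°_cell = +1.92 − (+0.15) = 1.77 V, with n = 2 electrons transferred.
At equilibrium E = 0, so the Nernst equation gives ln K = nFE°/RT = (2)(96500)(1.77)/((8.314)(350)) = 117.40.

ln K = 117.4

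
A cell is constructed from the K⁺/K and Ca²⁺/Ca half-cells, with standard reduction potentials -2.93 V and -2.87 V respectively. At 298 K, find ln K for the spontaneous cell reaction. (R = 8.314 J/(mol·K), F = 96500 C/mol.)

E°_cell = -2.87 − (-2.93) = 0.06 V, with n = 2 electrons transferred.
At equilibrium E = 0, so the Nernst equation gives ln K = nFE°/RT = (2)(96500)(0.06)/((8.314)(298)) = 4.67.

ln K = 4.7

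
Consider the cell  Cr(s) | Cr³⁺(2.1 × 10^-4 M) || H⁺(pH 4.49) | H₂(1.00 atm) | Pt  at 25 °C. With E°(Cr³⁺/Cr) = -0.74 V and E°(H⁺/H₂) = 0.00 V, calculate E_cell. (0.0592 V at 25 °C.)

The hydrogen couple is the cathode, so E°_cell = 0.74 V; n = 6.
[H⁺] = 10^(−4.49) = 3.2 × 10^-5 M, and Q = [Cr³⁺]^2·P(H₂)^3 / [H⁺]^6 = 3.84 × 10^19.
E = E° − (0.0592/6) log Q = 0.74 − (0.0592/6)(19.584) = 0.547 V.

0.55 V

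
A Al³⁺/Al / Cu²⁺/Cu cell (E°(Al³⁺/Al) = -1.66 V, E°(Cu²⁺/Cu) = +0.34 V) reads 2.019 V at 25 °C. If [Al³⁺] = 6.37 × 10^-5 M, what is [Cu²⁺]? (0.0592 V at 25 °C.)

From the Nernst equation, log Q = n(E° − E)/0.0592 = 6(2.00 − 2.019)/0.0592 = -1.926, so Q = 0.0119.
With Q = [Al³⁺]^2/[Cu²⁺]^3 and the known concentrations, [Cu²⁺]^3 in the denominator gives [Cu²⁺] = 0.007 M.

0.007 M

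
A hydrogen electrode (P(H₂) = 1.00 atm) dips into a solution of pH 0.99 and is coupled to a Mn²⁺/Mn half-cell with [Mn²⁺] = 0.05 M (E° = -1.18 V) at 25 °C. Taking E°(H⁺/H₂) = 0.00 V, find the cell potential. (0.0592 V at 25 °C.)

The hydrogen couple is the cathode, so E°_cell = 1.18 V; n = 2.
[H⁺] = 10^(−0.99) = 0.10 M, and Q = [Mn²⁺]·P(H₂) / [H⁺]^2 = 4.77.
E = E° − (0.0592/2) log Q = 1.18 − (0.0592/2)(0.679) = 1.160 V.

1.16 V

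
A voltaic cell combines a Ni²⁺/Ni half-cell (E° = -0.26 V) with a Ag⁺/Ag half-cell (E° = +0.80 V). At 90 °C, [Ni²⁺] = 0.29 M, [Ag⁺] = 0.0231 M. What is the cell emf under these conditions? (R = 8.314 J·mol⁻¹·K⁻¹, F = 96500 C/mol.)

The Ag⁺/Ag couple has the higher reduction potential and acts as the cathode, so E°_cell = +0.80 − (-0.26) = 1.06 V.
Balancing electrons gives n = 2; the reaction quotient is Q = [Ni²⁺]/[Ag⁺]^2 = 543.
E = E° − (RT/nF) ln Q = 1.06 − (8.314×363)/(2×96500) × (6.298) = 1.060 − 0.098 = 0.962 V.

0.962 V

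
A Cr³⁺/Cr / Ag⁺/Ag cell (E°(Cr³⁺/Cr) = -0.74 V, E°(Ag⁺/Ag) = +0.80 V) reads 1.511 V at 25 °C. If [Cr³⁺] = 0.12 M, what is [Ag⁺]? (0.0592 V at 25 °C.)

From the Nernst equation, log Q = n(E° − E)/0.0592 = 3(1.54 − 1.511)/0.0592 = 1.470, so Q = 29.5.
With Q = [Cr³⁺]/[Ag⁺]^3 and the known concentrations, [Ag⁺]^3 in the denominator gives [Ag⁺] = 0.16 M.

0.16 M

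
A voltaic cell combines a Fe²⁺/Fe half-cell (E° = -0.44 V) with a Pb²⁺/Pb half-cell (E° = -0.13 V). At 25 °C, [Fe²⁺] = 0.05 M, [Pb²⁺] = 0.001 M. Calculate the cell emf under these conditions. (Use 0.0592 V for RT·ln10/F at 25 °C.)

The Pb²⁺/Pb couple has the higher reduction potential and acts as the cathode, so E°_cell = -0.13 − (-0.44) = 0.31 V.
Balancing electrons gives n = 2; the reaction quotient is Q = [Fe²⁺]/[Pb²⁺] = 50.0.
At 25 °C, E = E° − (0.0592/n) log Q = 0.31 − (0.0592/2)(1.699) = 0.310 − 0.050 = 0.260 V.

0.260 V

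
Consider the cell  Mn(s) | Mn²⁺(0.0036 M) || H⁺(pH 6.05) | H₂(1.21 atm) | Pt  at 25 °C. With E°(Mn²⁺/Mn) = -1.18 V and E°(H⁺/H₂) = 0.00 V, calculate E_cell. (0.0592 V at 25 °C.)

0.89 V

The hydrogen couple is the cathode, so E°_cell = 1.18 V; n = 2.
[H⁺] = 10^(−6.05) = 8.9 × 10^-7 M, and Q = [Mn²⁺]·P(H₂) / [H⁺]^2 = 5.48 × 10^9.
E = E° − (0.0592/2) log Q = 1.18 − (0.0592/2)(9.739) = 0.892 V.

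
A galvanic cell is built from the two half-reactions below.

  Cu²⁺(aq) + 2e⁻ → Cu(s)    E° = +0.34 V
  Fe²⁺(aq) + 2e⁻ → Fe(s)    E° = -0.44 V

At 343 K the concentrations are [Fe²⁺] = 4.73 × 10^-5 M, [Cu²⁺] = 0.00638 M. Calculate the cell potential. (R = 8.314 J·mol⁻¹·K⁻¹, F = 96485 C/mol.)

0.852 V

The Cu²⁺/Cu couple has the higher reduction potential and acts as the cathode, so E°_cell = +0.34 − (-0.44) = 0.78 V.
Balancing electrons gives n = 2; the reaction quotient is Q = [Fe²⁺]/[Cu²⁺] = 0.00741.
E = E° − (RT/nF) ln Q = 0.78 − (8.314×343)/(2×96485) × (-4.904) = 0.780 + 0.072 = 0.852 V.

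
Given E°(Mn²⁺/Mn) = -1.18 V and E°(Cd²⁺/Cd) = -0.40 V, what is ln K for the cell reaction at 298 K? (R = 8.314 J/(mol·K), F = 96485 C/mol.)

E°_cell = -0.40 − (-1.18) = 0.78 V, with n = 2 electrons transferred.
At equilibrium E = 0, so the Nernst equation gives ln K = nFE°/RT = (2)(96485)(0.78)/((8.314)(298)) = 60.75.

ln K = 60.8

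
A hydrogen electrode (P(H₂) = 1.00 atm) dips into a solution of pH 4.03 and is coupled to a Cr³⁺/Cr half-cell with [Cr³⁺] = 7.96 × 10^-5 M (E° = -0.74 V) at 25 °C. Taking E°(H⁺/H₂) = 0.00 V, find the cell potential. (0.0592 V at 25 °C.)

The hydrogen couple is the cathode, so E°_cell = 0.74 V; n = 6.
[H⁺] = 10^(−4.03) = 9.3 × 10^-5 M, and Q = [Cr³⁺]^2·P(H₂)^3 / [H⁺]^6 = 9.59 × 10^15.
E = E° − (0.0592/6) log Q = 0.74 − (0.0592/6)(15.982) = 0.582 V.

0.58 V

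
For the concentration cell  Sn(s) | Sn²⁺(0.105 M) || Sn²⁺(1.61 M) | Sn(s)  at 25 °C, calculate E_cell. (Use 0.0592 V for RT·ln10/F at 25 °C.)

Both half-cells are Sn²⁺/Sn, so E°_cell = 0. The concentrated side is the cathode; the cell reaction moves Sn²⁺ from high to low concentration with n = 2.
Q = [Sn²⁺]_dilute/[Sn²⁺]_conc = 0.105/1.61 = 0.0652.
E = 0 − (0.0592/2) log Q = −(0.0592/2)(-1.186) = 0.0351 V.

0.035 V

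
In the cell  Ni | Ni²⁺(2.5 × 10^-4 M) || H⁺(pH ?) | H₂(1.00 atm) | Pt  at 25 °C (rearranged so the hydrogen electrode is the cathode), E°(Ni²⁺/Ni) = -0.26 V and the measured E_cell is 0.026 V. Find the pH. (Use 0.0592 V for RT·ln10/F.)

E°_cell = 0.26 V and n = 2.
log Q = n(E° − E)/0.0592 = 2×(0.26 − 0.026)/0.0592 = 7.905.
With Q = [Ni²⁺]·P(H₂) / [H⁺]^2, solving for [H⁺] gives log[H⁺] = -5.754, so pH = 5.75.

pH = 5.75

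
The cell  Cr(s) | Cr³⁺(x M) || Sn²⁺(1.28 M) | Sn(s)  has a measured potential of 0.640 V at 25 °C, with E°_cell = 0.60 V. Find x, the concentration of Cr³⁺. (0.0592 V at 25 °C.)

From the Nernst equation, log Q = n(E° − E)/0.0592 = 6(0.60 − 0.640)/0.0592 = -4.054, so Q = 8.83 × 10^-5.
With Q = [Cr³⁺]^2/[Sn²⁺]^3 and the known concentrations, [Cr³⁺]^2 in the numerator gives [Cr³⁺] = 0.014 M.

0.014 M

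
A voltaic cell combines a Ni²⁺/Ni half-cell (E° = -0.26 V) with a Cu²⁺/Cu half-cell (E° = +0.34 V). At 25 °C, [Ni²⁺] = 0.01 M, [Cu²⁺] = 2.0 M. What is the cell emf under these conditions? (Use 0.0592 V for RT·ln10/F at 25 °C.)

0.668 V

The Cu²⁺/Cu couple has the higher reduction potential and acts as the cathode, so E°_cell = +0.34 − (-0.26) = 0.60 V.
Balancing electrons gives n = 2; the reaction quotient is Q = [Ni²⁺]/[Cu²⁺] = 0.00500.
At 25 °C, E = E° − (0.0592/n) log Q = 0.60 − (0.0592/2)(-2.301) = 0.600 + 0.068 = 0.668 V.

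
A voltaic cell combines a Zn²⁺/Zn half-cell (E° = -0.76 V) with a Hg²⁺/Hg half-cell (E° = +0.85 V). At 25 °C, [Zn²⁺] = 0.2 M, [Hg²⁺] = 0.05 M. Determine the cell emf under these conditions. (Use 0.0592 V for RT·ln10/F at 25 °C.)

The Hg²⁺/Hg couple has the higher reduction potential and acts as the cathode, so E°_cell = +0.85 − (-0.76) = 1.61 V.
Balancing electrons gives n = 2; the reaction quotient is Q = [Zn²⁺]/[Hg²⁺] = 4.00.
At 25 °C, E = E° − (0.0592/n) log Q = 1.61 − (0.0592/2)(0.602) = 1.610 − 0.018 = 1.592 V.

1.59 V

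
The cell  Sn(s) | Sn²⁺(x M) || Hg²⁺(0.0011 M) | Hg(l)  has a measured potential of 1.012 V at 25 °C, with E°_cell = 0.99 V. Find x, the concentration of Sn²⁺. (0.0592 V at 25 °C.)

2 × 10^-4 M

From the Nernst equation, log Q = n(E° − E)/0.0592 = 2(0.99 − 1.012)/0.0592 = -0.743, so Q = 0.181.
With Q = [Sn²⁺]/[Hg²⁺] and the known concentrations, [Sn²⁺] in the numerator gives [Sn²⁺] = 2 × 10^-4 M.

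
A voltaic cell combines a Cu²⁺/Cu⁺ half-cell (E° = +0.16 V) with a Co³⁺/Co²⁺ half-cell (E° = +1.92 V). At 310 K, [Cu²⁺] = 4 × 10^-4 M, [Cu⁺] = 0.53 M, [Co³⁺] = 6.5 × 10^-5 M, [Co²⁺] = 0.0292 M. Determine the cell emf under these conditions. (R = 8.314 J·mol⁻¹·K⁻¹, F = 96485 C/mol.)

1.79 V

The Co³⁺/Co²⁺ couple has the higher reduction potential and acts as the cathode, so E°_cell = +1.92 − (+0.16) = 1.76 V.
Balancing electrons gives n = 1; the reaction quotient is Q = [Cu²⁺]·[Co²⁺]/([Cu⁺]·[Co³⁺]) = 0.339.
E = E° − (RT/nF) ln Q = 1.76 − (8.314×310)/(1×96485) × (-1.082) = 1.760 + 0.029 = 1.789 V.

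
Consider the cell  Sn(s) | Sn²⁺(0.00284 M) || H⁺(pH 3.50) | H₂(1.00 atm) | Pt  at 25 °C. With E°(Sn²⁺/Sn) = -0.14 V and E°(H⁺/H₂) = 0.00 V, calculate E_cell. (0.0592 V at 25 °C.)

0.008 V

The hydrogen couple is the cathode, so E°_cell = 0.14 V; n = 2.
[H⁺] = 10^(−3.50) = 3.2 × 10^-4 M, and Q = [Sn²⁺]·P(H₂) / [H⁺]^2 = 2.84 × 10^4.
E = E° − (0.0592/2) log Q = 0.14 − (0.0592/2)(4.453) = 0.008 V.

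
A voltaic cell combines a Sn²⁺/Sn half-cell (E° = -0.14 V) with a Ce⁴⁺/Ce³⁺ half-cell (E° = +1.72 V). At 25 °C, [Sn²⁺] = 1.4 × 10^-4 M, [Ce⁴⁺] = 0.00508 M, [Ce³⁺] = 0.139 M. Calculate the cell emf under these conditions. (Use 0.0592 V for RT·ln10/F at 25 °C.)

1.89 V

The Ce⁴⁺/Ce³⁺ couple has the higher reduction potential and acts as the cathode, so E°_cell = +1.72 − (-0.14) = 1.86 V.
Balancing electrons gives n = 2; the reaction quotient is Q = [Sn²⁺]·[Ce³⁺]^2/[Ce⁴⁺]^2 = 0.105.
At 25 °C, E = E° − (0.0592/n) log Q = 1.86 − (0.0592/2)(-0.980) = 1.860 + 0.029 = 1.889 V.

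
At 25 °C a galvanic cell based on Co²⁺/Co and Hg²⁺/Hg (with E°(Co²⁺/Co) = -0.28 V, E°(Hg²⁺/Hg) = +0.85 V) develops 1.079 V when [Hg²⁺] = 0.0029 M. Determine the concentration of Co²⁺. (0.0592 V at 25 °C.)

From the Nernst equation, log Q = n(E° − E)/0.0592 = 2(1.13 − 1.079)/0.0592 = 1.723, so Q = 52.8.
With Q = [Co²⁺]/[Hg²⁺] and the known concentrations, [Co²⁺] in the numerator gives [Co²⁺] = 0.15 M.

0.15 M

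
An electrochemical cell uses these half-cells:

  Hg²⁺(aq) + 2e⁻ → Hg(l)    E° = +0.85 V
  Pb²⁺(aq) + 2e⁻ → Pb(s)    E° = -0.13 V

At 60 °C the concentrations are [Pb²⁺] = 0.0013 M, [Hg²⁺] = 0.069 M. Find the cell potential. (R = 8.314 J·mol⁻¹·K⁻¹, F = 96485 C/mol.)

1.04 V

The Hg²⁺/Hg couple has the higher reduction potential and acts as the cathode, so E°_cell = +0.85 − (-0.13) = 0.98 V.
Balancing electrons gives n = 2; the reaction quotient is Q = [Pb²⁺]/[Hg²⁺] = 0.0188.
E = E° − (RT/nF) ln Q = 0.98 − (8.314×333)/(2×96485) × (-3.972) = 0.980 + 0.057 = 1.037 V.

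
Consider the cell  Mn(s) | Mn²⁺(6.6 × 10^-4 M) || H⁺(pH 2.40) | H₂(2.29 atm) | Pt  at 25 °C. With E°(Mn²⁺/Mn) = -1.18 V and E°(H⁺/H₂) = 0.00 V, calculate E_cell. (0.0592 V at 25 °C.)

The hydrogen couple is the cathode, so E°_cell = 1.18 V; n = 2.
[H⁺] = 10^(−2.40) = 0.0040 M, and Q = [Mn²⁺]·P(H₂) / [H⁺]^2 = 95.4.
E = E° − (0.0592/2) log Q = 1.18 − (0.0592/2)(1.979) = 1.121 V.

1.12 V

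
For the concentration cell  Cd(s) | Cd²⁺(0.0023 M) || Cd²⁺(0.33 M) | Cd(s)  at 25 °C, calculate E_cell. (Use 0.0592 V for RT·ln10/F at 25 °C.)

0.064 V

Both half-cells are Cd²⁺/Cd, so E°_cell = 0. The concentrated side is the cathode; the cell reaction moves Cd²⁺ from high to low concentration with n = 2.
Q = [Cd²⁺]_dilute/[Cd²⁺]_conc = 0.0023/0.33 = 0.00697.
E = 0 − (0.0592/2) log Q = −(0.0592/2)(-2.157) = 0.0638 V.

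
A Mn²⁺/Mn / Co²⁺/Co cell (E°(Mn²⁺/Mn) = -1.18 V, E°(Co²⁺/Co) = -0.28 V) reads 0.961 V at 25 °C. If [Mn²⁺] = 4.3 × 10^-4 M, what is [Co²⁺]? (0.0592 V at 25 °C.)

From the Nernst equation, log Q = n(E° − E)/0.0592 = 2(0.90 − 0.961)/0.0592 = -2.061, so Q = 0.00869.
With Q = [Mn²⁺]/[Co²⁺] and the known concentrations, [Co²⁺] in the denominator gives [Co²⁺] = 0.049 M.

0.049 M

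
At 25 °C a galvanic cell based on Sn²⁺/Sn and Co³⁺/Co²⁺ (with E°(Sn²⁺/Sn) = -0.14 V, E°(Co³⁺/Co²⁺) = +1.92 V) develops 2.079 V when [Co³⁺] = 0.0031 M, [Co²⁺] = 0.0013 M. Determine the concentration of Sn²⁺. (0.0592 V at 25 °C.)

1.3 M

From the Nernst equation, log Q = n(E° − E)/0.0592 = 2(2.06 − 2.079)/0.0592 = -0.642, so Q = 0.228.
With Q = [Sn²⁺]·[Co²⁺]^2/[Co³⁺]^2 and the known concentrations, [Sn²⁺] in the numerator gives [Sn²⁺] = 1.3 M.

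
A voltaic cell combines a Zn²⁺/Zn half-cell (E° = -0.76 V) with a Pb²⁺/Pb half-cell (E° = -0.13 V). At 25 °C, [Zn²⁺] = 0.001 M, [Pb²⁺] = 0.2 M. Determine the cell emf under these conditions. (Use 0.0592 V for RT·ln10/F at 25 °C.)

The Pb²⁺/Pb couple has the higher reduction potential and acts as the cathode, so E°_cell = -0.13 − (-0.76) = 0.63 V.
Balancing electrons gives n = 2; the reaction quotient is Q = [Zn²⁺]/[Pb²⁺] = 0.00500.
At 25 °C, E = E° − (0.0592/n) log Q = 0.63 − (0.0592/2)(-2.301) = 0.630 + 0.068 = 0.698 V.

0.698 V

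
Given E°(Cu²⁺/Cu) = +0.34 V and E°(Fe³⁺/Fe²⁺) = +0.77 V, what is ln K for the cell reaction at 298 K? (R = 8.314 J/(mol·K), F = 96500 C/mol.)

ln K = 33.5

E°_cell = +0.77 − (+0.34) = 0.43 V, with n = 2 electrons transferred.
At equilibrium E = 0, so the Nernst equation gives ln K = nFE°/RT = (2)(96500)(0.43)/((8.314)(298)) = 33.50.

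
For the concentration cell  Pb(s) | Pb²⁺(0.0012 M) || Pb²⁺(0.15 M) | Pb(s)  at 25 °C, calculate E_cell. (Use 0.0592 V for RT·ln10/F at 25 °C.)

Both half-cells are Pb²⁺/Pb, so E°_cell = 0. The concentrated side is the cathode; the cell reaction moves Pb²⁺ from high to low concentration with n = 2.
Q = [Pb²⁺]_dilute/[Pb²⁺]_conc = 0.0012/0.15 = 0.00800.
E = 0 − (0.0592/2) log Q = −(0.0592/2)(-2.097) = 0.0621 V.

0.062 V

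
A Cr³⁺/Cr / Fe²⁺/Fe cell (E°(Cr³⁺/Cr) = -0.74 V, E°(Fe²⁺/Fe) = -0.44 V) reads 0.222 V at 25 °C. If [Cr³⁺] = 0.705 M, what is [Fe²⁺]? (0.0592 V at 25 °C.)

0.0018 M

From the Nernst equation, log Q = n(E° − E)/0.0592 = 6(0.30 − 0.222)/0.0592 = 7.905, so Q = 8.04 × 10^7.
With Q = [Cr³⁺]^2/[Fe²⁺]^3 and the known concentrations, [Fe²⁺]^3 in the denominator gives [Fe²⁺] = 0.0018 M.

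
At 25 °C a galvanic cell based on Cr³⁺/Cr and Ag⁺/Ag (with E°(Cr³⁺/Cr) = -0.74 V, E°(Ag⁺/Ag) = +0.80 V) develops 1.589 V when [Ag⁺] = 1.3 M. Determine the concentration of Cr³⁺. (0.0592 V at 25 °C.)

From the Nernst equation, log Q = n(E° − E)/0.0592 = 3(1.54 − 1.589)/0.0592 = -2.483, so Q = 0.00329.
With Q = [Cr³⁺]/[Ag⁺]^3 and the known concentrations, [Cr³⁺] in the numerator gives [Cr³⁺] = 0.0072 M.

0.0072 M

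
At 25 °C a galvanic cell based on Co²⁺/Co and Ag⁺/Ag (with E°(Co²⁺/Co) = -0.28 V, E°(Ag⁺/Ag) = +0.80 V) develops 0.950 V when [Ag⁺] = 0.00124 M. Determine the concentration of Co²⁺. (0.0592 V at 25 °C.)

From the Nernst equation, log Q = n(E° − E)/0.0592 = 2(1.08 − 0.950)/0.0592 = 4.392, so Q = 2.47 × 10^4.
With Q = [Co²⁺]/[Ag⁺]^2 and the known concentrations, [Co²⁺] in the numerator gives [Co²⁺] = 0.038 M.

0.038 M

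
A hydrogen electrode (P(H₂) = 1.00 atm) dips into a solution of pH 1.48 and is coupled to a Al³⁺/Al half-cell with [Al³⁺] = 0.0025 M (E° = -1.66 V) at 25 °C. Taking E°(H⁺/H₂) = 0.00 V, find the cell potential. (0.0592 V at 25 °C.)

1.62 V

The hydrogen couple is the cathode, so E°_cell = 1.66 V; n = 6.
[H⁺] = 10^(−1.48) = 0.033 M, and Q = [Al³⁺]^2·P(H₂)^3 / [H⁺]^6 = 4740.
E = E° − (0.0592/6) log Q = 1.66 − (0.0592/6)(3.676) = 1.624 V.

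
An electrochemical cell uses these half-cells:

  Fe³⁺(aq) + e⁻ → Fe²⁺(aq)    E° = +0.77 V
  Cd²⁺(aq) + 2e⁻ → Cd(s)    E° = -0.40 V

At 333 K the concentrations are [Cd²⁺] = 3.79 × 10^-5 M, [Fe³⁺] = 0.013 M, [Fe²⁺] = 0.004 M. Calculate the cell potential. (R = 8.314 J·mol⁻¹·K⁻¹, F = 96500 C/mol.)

The Fe³⁺/Fe²⁺ couple has the higher reduction potential and acts as the cathode, so E°_cell = +0.77 − (-0.40) = 1.17 V.
Balancing electrons gives n = 2; the reaction quotient is Q = [Cd²⁺]·[Fe²⁺]^2/[Fe³⁺]^2 = 3.59 × 10^-6.
E = E° − (RT/nF) ln Q = 1.17 − (8.314×333)/(2×96500) × (-12.538) = 1.170 + 0.180 = 1.350 V.

1.35 V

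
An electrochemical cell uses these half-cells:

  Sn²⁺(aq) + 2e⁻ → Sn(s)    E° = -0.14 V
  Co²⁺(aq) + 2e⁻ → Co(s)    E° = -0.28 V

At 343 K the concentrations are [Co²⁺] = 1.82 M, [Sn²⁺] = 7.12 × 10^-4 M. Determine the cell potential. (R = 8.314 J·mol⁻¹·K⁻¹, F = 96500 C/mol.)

The Sn²⁺/Sn couple has the higher reduction potential and acts as the cathode, so E°_cell = -0.14 − (-0.28) = 0.14 V.
Balancing electrons gives n = 2; the reaction quotient is Q = [Co²⁺]/[Sn²⁺] = 2560.
E = E° − (RT/nF) ln Q = 0.14 − (8.314×343)/(2×96500) × (7.846) = 0.140 − 0.116 = 0.024 V.

0.024 V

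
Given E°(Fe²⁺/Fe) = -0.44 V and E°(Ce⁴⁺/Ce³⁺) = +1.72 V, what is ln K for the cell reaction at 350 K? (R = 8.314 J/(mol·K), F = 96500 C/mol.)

E°_cell = +1.72 − (-0.44) = 2.16 V, with n = 2 electrons transferred.
At equilibrium E = 0, so the Nernst equation gives ln K = nFE°/RT = (2)(96500)(2.16)/((8.314)(350)) = 143.26.

ln K = 143.3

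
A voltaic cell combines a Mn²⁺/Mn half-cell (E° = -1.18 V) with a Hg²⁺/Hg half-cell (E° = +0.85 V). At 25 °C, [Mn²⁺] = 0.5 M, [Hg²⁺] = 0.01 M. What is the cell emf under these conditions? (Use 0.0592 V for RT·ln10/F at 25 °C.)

The Hg²⁺/Hg couple has the higher reduction potential and acts as the cathode, so E°_cell = +0.85 − (-1.18) = 2.03 V.
Balancing electrons gives n = 2; the reaction quotient is Q = [Mn²⁺]/[Hg²⁺] = 50.0.
At 25 °C, E = E° − (0.0592/n) log Q = 2.03 − (0.0592/2)(1.699) = 2.030 − 0.050 = 1.980 V.

1.98 V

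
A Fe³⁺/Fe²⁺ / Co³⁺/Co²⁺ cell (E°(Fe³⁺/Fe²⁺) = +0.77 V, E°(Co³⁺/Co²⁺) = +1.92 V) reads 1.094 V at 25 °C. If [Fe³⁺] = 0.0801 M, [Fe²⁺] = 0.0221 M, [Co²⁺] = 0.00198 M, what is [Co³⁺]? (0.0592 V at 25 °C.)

8.1 × 10^-4 M

From the Nernst equation, log Q = n(E° − E)/0.0592 = 1(1.15 − 1.094)/0.0592 = 0.946, so Q = 8.83.
With Q = [Fe³⁺]·[Co²⁺]/([Fe²⁺]·[Co³⁺]) and the known concentrations, [Co³⁺] in the denominator gives [Co³⁺] = 8.1 × 10^-4 M.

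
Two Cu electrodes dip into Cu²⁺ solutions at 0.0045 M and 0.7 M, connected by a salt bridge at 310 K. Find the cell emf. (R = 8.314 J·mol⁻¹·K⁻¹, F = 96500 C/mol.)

0.067 V

Both half-cells are Cu²⁺/Cu, so E°_cell = 0. The concentrated side is the cathode; the cell reaction moves Cu²⁺ from high to low concentration with n = 2.
Q = [Cu²⁺]_dilute/[Cu²⁺]_conc = 0.0045/0.7 = 0.00643.
E = 0 − (RT/nF) ln Q = −((8.314×310)/(2×96500))(-5.047) = 0.0674 V.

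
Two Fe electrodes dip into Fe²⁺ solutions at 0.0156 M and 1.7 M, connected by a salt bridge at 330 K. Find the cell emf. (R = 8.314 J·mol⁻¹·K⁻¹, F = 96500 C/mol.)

Both half-cells are Fe²⁺/Fe, so E°_cell = 0. The concentrated side is the cathode; the cell reaction moves Fe²⁺ from high to low concentration with n = 2.
Q = [Fe²⁺]_dilute/[Fe²⁺]_conc = 0.0156/1.7 = 0.00918.
E = 0 − (RT/nF) ln Q = −((8.314×330)/(2×96500))(-4.691) = 0.0667 V.

0.067 V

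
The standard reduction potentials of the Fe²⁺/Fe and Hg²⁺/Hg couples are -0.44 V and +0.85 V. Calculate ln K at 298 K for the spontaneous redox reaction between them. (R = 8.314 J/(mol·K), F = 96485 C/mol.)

ln K = 100.5

E°_cell = +0.85 − (-0.44) = 1.29 V, with n = 2 electrons transferred.
At equilibrium E = 0, so the Nernst equation gives ln K = nFE°/RT = (2)(96485)(1.29)/((8.314)(298)) = 100.47.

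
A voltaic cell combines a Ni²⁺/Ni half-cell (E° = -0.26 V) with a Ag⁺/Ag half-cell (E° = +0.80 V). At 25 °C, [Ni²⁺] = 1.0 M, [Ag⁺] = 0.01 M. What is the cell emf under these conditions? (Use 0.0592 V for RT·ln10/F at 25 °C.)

The Ag⁺/Ag couple has the higher reduction potential and acts as the cathode, so E°_cell = +0.80 − (-0.26) = 1.06 V.
Balancing electrons gives n = 2; the reaction quotient is Q = [Ni²⁺]/[Ag⁺]^2 = 1 × 10^4.
At 25 °C, E = E° − (0.0592/n) log Q = 1.06 − (0.0592/2)(4.000) = 1.060 − 0.118 = 0.942 V.

0.942 V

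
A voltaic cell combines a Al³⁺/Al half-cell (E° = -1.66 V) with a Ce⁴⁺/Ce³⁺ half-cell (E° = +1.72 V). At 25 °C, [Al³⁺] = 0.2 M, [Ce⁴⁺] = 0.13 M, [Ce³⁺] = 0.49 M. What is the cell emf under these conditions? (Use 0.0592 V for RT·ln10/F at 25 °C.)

The Ce⁴⁺/Ce³⁺ couple has the higher reduction potential and acts as the cathode, so E°_cell = +1.72 − (-1.66) = 3.38 V.
Balancing electrons gives n = 3; the reaction quotient is Q = [Al³⁺]·[Ce³⁺]^3/[Ce⁴⁺]^3 = 10.7.
At 25 °C, E = E° − (0.0592/n) log Q = 3.38 − (0.0592/3)(1.030) = 3.380 − 0.020 = 3.360 V.

3.36 V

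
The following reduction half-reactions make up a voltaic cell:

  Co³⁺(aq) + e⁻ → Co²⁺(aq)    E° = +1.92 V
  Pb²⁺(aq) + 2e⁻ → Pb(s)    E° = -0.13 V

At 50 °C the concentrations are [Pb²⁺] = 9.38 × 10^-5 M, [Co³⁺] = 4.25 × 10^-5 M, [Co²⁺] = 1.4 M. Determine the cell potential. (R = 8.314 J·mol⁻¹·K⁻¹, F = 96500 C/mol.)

The Co³⁺/Co²⁺ couple has the higher reduction potential and acts as the cathode, so E°_cell = +1.92 − (-0.13) = 2.05 V.
Balancing electrons gives n = 2; the reaction quotient is Q = [Pb²⁺]·[Co²⁺]^2/[Co³⁺]^2 = 1.02 × 10^5.
E = E° − (RT/nF) ln Q = 2.05 − (8.314×323)/(2×96500) × (11.531) = 2.050 − 0.160 = 1.890 V.

1.89 V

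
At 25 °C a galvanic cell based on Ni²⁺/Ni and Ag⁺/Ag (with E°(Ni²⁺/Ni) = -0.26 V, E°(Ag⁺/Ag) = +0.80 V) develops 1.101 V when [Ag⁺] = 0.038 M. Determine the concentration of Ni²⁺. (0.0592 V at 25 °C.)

5.9 × 10^-5 M

From the Nernst equation, log Q = n(E° − E)/0.0592 = 2(1.06 − 1.101)/0.0592 = -1.385, so Q = 0.0412.
With Q = [Ni²⁺]/[Ag⁺]^2 and the known concentrations, [Ni²⁺] in the numerator gives [Ni²⁺] = 5.9 × 10^-5 M.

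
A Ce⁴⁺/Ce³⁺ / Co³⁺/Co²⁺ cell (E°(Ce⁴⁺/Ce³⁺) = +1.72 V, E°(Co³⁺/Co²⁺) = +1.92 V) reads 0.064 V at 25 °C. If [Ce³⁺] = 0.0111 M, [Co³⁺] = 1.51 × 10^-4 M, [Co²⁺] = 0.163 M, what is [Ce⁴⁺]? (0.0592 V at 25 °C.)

0.002 M

From the Nernst equation, log Q = n(E° − E)/0.0592 = 1(0.20 − 0.064)/0.0592 = 2.297, so Q = 198.
With Q = [Ce⁴⁺]·[Co²⁺]/([Ce³⁺]·[Co³⁺]) and the known concentrations, [Ce⁴⁺] in the numerator gives [Ce⁴⁺] = 0.002 M.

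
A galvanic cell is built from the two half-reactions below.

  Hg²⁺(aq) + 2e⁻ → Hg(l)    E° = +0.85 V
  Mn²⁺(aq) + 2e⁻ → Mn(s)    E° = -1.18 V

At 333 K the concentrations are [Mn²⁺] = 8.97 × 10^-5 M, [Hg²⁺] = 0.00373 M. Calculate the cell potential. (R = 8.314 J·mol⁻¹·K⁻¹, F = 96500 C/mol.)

The Hg²⁺/Hg couple has the higher reduction potential and acts as the cathode, so E°_cell = +0.85 − (-1.18) = 2.03 V.
Balancing electrons gives n = 2; the reaction quotient is Q = [Mn²⁺]/[Hg²⁺] = 0.0240.
E = E° − (RT/nF) ln Q = 2.03 − (8.314×333)/(2×96500) × (-3.728) = 2.030 + 0.053 = 2.083 V.

2.08 V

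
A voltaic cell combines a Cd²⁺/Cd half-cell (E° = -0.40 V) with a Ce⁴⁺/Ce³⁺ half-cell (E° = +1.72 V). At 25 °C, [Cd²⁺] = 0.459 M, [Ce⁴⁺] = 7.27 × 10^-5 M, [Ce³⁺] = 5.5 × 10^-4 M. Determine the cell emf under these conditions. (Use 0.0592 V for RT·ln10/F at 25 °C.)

The Ce⁴⁺/Ce³⁺ couple has the higher reduction potential and acts as the cathode, so E°_cell = +1.72 − (-0.40) = 2.12 V.
Balancing electrons gives n = 2; the reaction quotient is Q = [Cd²⁺]·[Ce³⁺]^2/[Ce⁴⁺]^2 = 26.3.
At 25 °C, E = E° − (0.0592/n) log Q = 2.12 − (0.0592/2)(1.419) = 2.120 − 0.042 = 2.078 V.

2.08 V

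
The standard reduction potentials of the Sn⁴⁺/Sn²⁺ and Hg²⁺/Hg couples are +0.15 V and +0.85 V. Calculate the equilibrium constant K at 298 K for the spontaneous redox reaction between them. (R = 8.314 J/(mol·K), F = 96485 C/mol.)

4.8 × 10^23

E°_cell = +0.85 − (+0.15) = 0.70 V, with n = 2 electrons transferred.
At equilibrium E = 0, so the Nernst equation gives ln K = nFE°/RT = (2)(96485)(0.70)/((8.314)(298)) = 54.52.
K = e^54.52 = 4.8 × 10^23.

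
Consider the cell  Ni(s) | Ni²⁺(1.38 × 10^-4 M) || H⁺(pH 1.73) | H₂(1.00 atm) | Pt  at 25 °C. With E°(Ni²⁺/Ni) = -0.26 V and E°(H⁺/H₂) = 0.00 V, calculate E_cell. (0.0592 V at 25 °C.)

0.27 V

The hydrogen couple is the cathode, so E°_cell = 0.26 V; n = 2.
[H⁺] = 10^(−1.73) = 0.019 M, and Q = [Ni²⁺]·P(H₂) / [H⁺]^2 = 0.398.
E = E° − (0.0592/2) log Q = 0.26 − (0.0592/2)(-0.400) = 0.272 V.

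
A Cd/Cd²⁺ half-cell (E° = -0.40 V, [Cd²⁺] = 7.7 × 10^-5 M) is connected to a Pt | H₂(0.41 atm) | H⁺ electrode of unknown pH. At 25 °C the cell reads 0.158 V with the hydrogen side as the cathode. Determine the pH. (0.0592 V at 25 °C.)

pH = 6.34

E°_cell = 0.40 V and n = 2.
log Q = n(E° − E)/0.0592 = 2×(0.40 − 0.158)/0.0592 = 8.176.
With Q = [Cd²⁺]·P(H₂) / [H⁺]^2, solving for [H⁺] gives log[H⁺] = -6.338, so pH = 6.34.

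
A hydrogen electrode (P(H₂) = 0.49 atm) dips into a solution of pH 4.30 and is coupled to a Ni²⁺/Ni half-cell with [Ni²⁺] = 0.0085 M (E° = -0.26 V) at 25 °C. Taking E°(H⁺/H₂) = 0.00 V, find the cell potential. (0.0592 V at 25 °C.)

The hydrogen couple is the cathode, so E°_cell = 0.26 V; n = 2.
[H⁺] = 10^(−4.30) = 5 × 10^-5 M, and Q = [Ni²⁺]·P(H₂) / [H⁺]^2 = 1.66 × 10^6.
E = E° − (0.0592/2) log Q = 0.26 − (0.0592/2)(6.220) = 0.076 V.

0.076 V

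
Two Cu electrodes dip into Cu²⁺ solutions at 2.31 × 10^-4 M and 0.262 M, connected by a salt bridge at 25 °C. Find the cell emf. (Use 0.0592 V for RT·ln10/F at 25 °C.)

0.090 V

Both half-cells are Cu²⁺/Cu, so E°_cell = 0. The concentrated side is the cathode; the cell reaction moves Cu²⁺ from high to low concentration with n = 2.
Q = [Cu²⁺]_dilute/[Cu²⁺]_conc = 2.31 × 10^-4/0.262 = 8.82 × 10^-4.
E = 0 − (0.0592/2) log Q = −(0.0592/2)(-3.055) = 0.0904 V.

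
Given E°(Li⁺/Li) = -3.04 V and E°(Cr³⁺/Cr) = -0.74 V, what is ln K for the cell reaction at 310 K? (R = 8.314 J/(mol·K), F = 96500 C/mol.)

ln K = 258.3

E°_cell = -0.74 − (-3.04) = 2.30 V, with n = 3 electrons transferred.
At equilibrium E = 0, so the Nernst equation gives ln K = nFE°/RT = (3)(96500)(2.30)/((8.314)(310)) = 258.35.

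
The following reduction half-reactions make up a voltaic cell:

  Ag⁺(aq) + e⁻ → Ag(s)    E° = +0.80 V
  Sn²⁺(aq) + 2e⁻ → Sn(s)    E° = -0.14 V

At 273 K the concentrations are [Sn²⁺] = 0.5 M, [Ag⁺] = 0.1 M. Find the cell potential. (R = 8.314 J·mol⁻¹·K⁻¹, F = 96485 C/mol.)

The Ag⁺/Ag couple has the higher reduction potential and acts as the cathode, so E°_cell = +0.80 − (-0.14) = 0.94 V.
Balancing electrons gives n = 2; the reaction quotient is Q = [Sn²⁺]/[Ag⁺]^2 = 50.0.
E = E° − (RT/nF) ln Q = 0.94 − (8.314×273)/(2×96485) × (3.912) = 0.940 − 0.046 = 0.894 V.

0.894 V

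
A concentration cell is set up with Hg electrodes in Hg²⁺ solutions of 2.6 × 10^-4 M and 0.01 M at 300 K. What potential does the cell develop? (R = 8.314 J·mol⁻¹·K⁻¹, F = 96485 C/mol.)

Both half-cells are Hg²⁺/Hg, so E°_cell = 0. The concentrated side is the cathode; the cell reaction moves Hg²⁺ from high to low concentration with n = 2.
Q = [Hg²⁺]_dilute/[Hg²⁺]_conc = 2.6 × 10^-4/0.01 = 0.0260.
E = 0 − (RT/nF) ln Q = −((8.314×300)/(2×96485))(-3.650) = 0.0472 V.

0.047 V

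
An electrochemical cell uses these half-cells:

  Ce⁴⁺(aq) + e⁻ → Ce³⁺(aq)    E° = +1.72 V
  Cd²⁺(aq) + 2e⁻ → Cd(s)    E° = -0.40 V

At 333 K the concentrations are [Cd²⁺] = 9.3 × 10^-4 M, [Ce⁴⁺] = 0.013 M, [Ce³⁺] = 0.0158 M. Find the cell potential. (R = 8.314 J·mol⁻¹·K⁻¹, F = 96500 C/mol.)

The Ce⁴⁺/Ce³⁺ couple has the higher reduction potential and acts as the cathode, so E°_cell = +1.72 − (-0.40) = 2.12 V.
Balancing electrons gives n = 2; the reaction quotient is Q = [Cd²⁺]·[Ce³⁺]^2/[Ce⁴⁺]^2 = 0.00137.
E = E° − (RT/nF) ln Q = 2.12 − (8.314×333)/(2×96500) × (-6.590) = 2.120 + 0.095 = 2.215 V.

2.21 V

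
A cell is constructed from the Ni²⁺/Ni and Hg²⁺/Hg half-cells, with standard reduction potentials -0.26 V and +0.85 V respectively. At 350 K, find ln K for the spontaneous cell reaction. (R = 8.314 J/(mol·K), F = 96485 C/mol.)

ln K = 73.6

E°_cell = +0.85 − (-0.26) = 1.11 V, with n = 2 electrons transferred.
At equilibrium E = 0, so the Nernst equation gives ln K = nFE°/RT = (2)(96485)(1.11)/((8.314)(350)) = 73.61.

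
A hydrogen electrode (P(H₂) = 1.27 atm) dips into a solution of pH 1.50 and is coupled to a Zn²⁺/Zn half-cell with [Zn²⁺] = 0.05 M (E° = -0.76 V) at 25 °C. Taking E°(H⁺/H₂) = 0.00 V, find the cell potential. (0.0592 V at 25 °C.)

The hydrogen couple is the cathode, so E°_cell = 0.76 V; n = 2.
[H⁺] = 10^(−1.50) = 0.032 M, and Q = [Zn²⁺]·P(H₂) / [H⁺]^2 = 63.5.
E = E° − (0.0592/2) log Q = 0.76 − (0.0592/2)(1.803) = 0.707 V.

0.71 V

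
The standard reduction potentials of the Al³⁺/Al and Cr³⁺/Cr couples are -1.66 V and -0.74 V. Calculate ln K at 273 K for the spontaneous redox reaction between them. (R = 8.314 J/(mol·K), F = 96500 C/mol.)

ln K = 117.3

E°_cell = -0.74 − (-1.66) = 0.92 V, with n = 3 electrons transferred.
At equilibrium E = 0, so the Nernst equation gives ln K = nFE°/RT = (3)(96500)(0.92)/((8.314)(273)) = 117.34.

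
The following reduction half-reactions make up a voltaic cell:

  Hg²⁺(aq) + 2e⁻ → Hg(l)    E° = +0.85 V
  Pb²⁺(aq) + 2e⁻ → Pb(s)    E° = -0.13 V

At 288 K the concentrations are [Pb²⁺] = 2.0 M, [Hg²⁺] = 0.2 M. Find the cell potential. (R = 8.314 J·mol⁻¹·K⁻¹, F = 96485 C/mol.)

0.951 V

The Hg²⁺/Hg couple has the higher reduction potential and acts as the cathode, so E°_cell = +0.85 − (-0.13) = 0.98 V.
Balancing electrons gives n = 2; the reaction quotient is Q = [Pb²⁺]/[Hg²⁺] = 10.0.
E = E° − (RT/nF) ln Q = 0.98 − (8.314×288)/(2×96485) × (2.303) = 0.980 − 0.029 = 0.951 V.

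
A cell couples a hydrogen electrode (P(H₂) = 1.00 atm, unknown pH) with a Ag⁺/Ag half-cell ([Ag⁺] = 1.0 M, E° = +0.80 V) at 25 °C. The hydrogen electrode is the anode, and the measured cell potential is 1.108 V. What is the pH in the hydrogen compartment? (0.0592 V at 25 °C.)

pH = 5.20

E°_cell = 0.80 V and n = 2.
log Q = n(E° − E)/0.0592 = 2×(0.80 − 1.108)/0.0592 = -10.405.
With Q = [H⁺]^2 / ([Ag⁺]^2·P(H₂)), solving for [H⁺] gives log[H⁺] = -5.203, so pH = 5.20.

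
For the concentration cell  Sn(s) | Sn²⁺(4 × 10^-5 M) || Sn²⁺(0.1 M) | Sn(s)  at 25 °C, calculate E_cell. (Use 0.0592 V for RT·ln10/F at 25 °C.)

Both half-cells are Sn²⁺/Sn, so E°_cell = 0. The concentrated side is the cathode; the cell reaction moves Sn²⁺ from high to low concentration with n = 2.
Q = [Sn²⁺]_dilute/[Sn²⁺]_conc = 4 × 10^-5/0.1 = 4 × 10^-4.
E = 0 − (0.0592/2) log Q = −(0.0592/2)(-3.398) = 0.1006 V.

0.10 V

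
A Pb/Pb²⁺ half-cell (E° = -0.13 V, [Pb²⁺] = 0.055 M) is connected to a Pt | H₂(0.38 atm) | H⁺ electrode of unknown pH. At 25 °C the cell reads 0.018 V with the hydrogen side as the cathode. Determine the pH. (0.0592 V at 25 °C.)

E°_cell = 0.13 V and n = 2.
log Q = n(E° − E)/0.0592 = 2×(0.13 − 0.018)/0.0592 = 3.784.
With Q = [Pb²⁺]·P(H₂) / [H⁺]^2, solving for [H⁺] gives log[H⁺] = -2.732, so pH = 2.73.

pH = 2.73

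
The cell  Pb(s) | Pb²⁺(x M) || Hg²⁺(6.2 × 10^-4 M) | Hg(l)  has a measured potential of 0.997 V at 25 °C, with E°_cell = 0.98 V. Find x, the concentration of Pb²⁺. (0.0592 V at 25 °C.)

1.7 × 10^-4 M

From the Nernst equation, log Q = n(E° − E)/0.0592 = 2(0.98 − 0.997)/0.0592 = -0.574, so Q = 0.266.
With Q = [Pb²⁺]/[Hg²⁺] and the known concentrations, [Pb²⁺] in the numerator gives [Pb²⁺] = 1.7 × 10^-4 M.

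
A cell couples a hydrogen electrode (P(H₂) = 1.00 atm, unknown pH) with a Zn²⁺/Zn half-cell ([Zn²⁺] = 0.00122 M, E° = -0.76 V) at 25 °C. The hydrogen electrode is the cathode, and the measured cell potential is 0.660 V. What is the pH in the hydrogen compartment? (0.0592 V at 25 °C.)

pH = 3.15

E°_cell = 0.76 V and n = 2.
log Q = n(E° − E)/0.0592 = 2×(0.76 − 0.660)/0.0592 = 3.378.
With Q = [Zn²⁺]·P(H₂) / [H⁺]^2, solving for [H⁺] gives log[H⁺] = -3.146, so pH = 3.15.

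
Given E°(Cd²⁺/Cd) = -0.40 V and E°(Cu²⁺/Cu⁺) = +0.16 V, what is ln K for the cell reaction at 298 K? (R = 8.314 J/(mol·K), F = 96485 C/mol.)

E°_cell = +0.16 − (-0.40) = 0.56 V, with n = 2 electrons transferred.
At equilibrium E = 0, so the Nernst equation gives ln K = nFE°/RT = (2)(96485)(0.56)/((8.314)(298)) = 43.62.

ln K = 43.6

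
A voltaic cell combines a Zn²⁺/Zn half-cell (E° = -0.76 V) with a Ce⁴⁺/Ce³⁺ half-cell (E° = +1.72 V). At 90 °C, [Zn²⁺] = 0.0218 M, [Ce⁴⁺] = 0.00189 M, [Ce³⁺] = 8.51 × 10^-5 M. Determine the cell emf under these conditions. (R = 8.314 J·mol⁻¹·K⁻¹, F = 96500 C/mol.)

2.64 V

The Ce⁴⁺/Ce³⁺ couple has the higher reduction potential and acts as the cathode, so E°_cell = +1.72 − (-0.76) = 2.48 V.
Balancing electrons gives n = 2; the reaction quotient is Q = [Zn²⁺]·[Ce³⁺]^2/[Ce⁴⁺]^2 = 4.42 × 10^-5.
E = E° − (RT/nF) ln Q = 2.48 − (8.314×363)/(2×96500) × (-10.027) = 2.480 + 0.157 = 2.637 V.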